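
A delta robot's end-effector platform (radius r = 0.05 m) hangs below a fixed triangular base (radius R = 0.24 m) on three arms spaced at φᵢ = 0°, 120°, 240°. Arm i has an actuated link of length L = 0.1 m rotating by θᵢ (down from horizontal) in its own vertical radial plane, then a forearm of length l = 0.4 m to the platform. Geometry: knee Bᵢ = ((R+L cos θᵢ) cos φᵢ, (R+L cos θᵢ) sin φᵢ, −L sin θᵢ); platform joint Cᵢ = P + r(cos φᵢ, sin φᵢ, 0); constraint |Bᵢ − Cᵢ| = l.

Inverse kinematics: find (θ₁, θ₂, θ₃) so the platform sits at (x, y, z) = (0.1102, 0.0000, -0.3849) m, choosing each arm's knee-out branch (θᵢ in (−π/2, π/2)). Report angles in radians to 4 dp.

θ₁ = 0.2619, θ₂ = 1.3968, θ₃ = 1.3968

rotate P by −φ1: (0.1102, 0.0000, -0.3849)
  A cos θ + B sin θ = C:  0.0798·cos θ + -0.3849·sin θ = -0.0226
  θ1 = atan2(B,A) + arccos(C/0.3931) = 0.2619
φ2=120.0° → target in arm frame (-0.0551, -0.0954)
  e−x'=0.2451;  (l²−L²−(e−x')²−y'²−z²)/2L = -0.3367
  √(A²+B²)=0.4563;  θ2 = -1.0038+2.4005 ≈ 1.3968
rotate P by −φ3: (-0.0551, 0.0954, -0.3849)
  A=0.2451, B=-0.3849, C=(l²−L²−A²−y'²−z²)/(2L)=-0.3367
  θ3 = atan2(B,A) + arccos(C/0.4563) = 1.3968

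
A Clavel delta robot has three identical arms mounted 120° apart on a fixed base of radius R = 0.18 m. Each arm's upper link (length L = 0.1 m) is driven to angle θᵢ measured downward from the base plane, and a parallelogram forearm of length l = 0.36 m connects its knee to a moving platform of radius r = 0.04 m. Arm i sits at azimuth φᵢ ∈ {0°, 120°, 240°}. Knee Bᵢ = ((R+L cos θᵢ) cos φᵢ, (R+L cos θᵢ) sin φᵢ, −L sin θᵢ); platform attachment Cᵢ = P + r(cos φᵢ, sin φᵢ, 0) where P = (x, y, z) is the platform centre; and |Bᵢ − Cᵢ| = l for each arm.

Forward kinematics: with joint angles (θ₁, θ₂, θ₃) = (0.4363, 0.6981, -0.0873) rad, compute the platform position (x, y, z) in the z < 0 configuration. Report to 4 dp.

O1 = (0.2306·cos0.0°, 0.2306·sin0.0°, -0.0423) = (0.2306, 0.0000, -0.0423)
arm 2 at φ=120.0°: ρ2 = 0.2166;  O2 = (-0.1083, 0.1876, -0.0643)
arm 3 at φ=240.0°: ρ3 = 0.2396;  O3 = (-0.1198, -0.2075, 0.0087)
subtract pairs → two planes through P
plane₁₂: -0.6779x+0.3752y+-0.0440z = -0.0039
det = 0.5443;  x = 0.0013+0.0367z,  y = -0.0082+0.1837z
quadratic in z: (1.0351)z²+(0.0647)z+(-0.0751)=0, √Δ=0.5615 → z ∈ {-0.3025, 0.2400}; z = -0.3025 (taking z<0)
x = -0.0098, y = -0.0637

(-0.0098, -0.0637, -0.3025)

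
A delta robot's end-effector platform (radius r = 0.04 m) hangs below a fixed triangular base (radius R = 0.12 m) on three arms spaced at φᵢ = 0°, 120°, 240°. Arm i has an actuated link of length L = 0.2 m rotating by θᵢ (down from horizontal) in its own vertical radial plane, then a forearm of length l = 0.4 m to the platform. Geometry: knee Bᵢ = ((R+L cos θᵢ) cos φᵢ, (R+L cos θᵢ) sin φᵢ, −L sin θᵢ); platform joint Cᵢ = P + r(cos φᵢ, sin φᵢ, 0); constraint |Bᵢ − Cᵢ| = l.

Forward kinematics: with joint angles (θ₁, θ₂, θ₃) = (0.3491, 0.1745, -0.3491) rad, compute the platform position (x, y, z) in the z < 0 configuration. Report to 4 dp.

(-0.0619, -0.0616, -0.2862)

φ1=0.0°: virtual centre (0.2679, 0.0000, -0.0684), radius l
S2 = (0.2770·cos120.0°, 0.2770·sin120.0°, -0.0347) = (-0.1385, 0.2399, -0.0347)
φ3=240.0°: virtual centre (-0.1340, -0.2320, 0.0684), radius l
eliminate P² terms by subtracting sphere 1 from 2 and 3
linear system: -0.8128x+0.4797y = 0.0014−0.0674z; -0.8038x+-0.4641y = 0.0000−0.2736z
det = 0.7628;  x = -0.0009+0.2131z,  y = 0.0015+0.2206z
quadratic in z: (1.0941)z²+(0.0229)z+(-0.0831)=0, √Δ=0.6033 → z ∈ {-0.2862, 0.2652}; z = -0.2862 (taking z<0)
x = -0.0619, y = -0.0616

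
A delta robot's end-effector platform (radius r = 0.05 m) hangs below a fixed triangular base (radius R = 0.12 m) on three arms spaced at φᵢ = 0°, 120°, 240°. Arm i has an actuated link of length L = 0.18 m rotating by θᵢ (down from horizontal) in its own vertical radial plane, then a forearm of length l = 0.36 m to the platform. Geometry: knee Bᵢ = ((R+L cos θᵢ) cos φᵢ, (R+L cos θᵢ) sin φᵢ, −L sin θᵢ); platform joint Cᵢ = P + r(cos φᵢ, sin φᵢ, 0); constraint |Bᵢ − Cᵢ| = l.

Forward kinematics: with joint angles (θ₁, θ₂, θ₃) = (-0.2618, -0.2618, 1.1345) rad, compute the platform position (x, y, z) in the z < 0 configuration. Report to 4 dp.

(0.1036, 0.1795, -0.2322)

arm 1 at φ=0.0°: ρ1 = 0.2439;  S1 = (0.2439, 0.0000, 0.0466)
S2 = (0.2439·cos120.0°, 0.2439·sin120.0°, 0.0466) = (-0.1219, 0.2112, 0.0466)
arm 3 at φ=240.0°: ρ3 = 0.1461;  S3 = (-0.0730, -0.1265, -0.1631)
eliminate P² terms by subtracting sphere 1 from 2 and 3
plane₁₂: -0.7316x+0.4224y+0.0000z = 0.0000
Cramer: x(z) = 0.0128-0.3913z;  y(z) = 0.0221-0.6777z
sphere 1 gives Az²+Bz+C=0 with A=1.6124, B=0.0577, C=-0.0735;  B²−4AC=0.4776;  roots -0.2322, 0.1964;  negative root z = -0.2322
x = 0.1036, y = 0.1795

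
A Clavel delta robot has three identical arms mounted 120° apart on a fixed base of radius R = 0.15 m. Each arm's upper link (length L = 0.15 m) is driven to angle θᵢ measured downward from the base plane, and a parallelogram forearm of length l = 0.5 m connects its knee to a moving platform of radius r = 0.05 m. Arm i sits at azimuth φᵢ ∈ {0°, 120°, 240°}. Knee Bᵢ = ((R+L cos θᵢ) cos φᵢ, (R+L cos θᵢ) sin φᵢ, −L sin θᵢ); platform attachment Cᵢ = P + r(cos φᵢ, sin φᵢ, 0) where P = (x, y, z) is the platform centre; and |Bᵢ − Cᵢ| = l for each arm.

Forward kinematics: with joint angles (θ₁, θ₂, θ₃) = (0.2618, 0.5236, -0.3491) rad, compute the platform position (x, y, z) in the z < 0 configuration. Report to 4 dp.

φ1=0.0°: virtual centre (0.2449, 0.0000, -0.0388), radius l
φ2=120.0°: virtual centre (-0.1150, 0.1991, -0.0750), radius l
φ3=240.0°: virtual centre (-0.1205, -0.2087, 0.0513), radius l
eliminate P² terms by subtracting sphere 1 from 2 and 3
plane₁₂: -0.7197x+0.3982y+-0.0724z = -0.0030
det = 0.5913;  x = 0.0026+0.0703z,  y = -0.0027+0.3088z
into |P−S₁|² = l²: 1.1003z² + 0.0419z + -0.1898 = 0;  Δ = 0.8371;  z = -0.4348 or 0.3967 → z<0 root = -0.4348
x = -0.0279, y = -0.1370

(-0.0279, -0.1370, -0.4348)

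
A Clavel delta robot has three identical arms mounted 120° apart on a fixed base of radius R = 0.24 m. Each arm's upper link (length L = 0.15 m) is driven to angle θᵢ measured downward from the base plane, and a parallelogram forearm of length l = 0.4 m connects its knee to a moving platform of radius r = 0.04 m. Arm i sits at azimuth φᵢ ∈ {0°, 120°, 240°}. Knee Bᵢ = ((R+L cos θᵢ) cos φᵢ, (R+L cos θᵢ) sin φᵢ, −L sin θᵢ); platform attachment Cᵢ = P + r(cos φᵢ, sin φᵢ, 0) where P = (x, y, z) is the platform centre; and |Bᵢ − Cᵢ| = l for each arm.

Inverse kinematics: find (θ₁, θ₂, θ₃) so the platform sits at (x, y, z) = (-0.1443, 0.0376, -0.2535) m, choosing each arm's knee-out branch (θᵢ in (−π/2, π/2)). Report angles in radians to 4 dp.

θ₁ = 1.3089, θ₂ = -0.3493, θ₃ = 0.2614

rotate P by −φ1: (-0.1443, 0.0376, -0.2535)
  A cos θ + B sin θ = C:  0.3443·cos θ + -0.2535·sin θ = -0.1557
  γ=atan2(-0.2535,0.3443)=-0.6347;  ψ=arccos(-0.3642)=1.9436;  θ1=γ+ψ≈1.3089
rotate P by −φ2: (0.1047, 0.1062, -0.2535)
  A=0.0953, B=-0.2535, C=(l²−L²−A²−y'²−z²)/(2L)=0.1763
  θ2 = atan2(B,A) + arccos(C/0.2708) = -0.3493
φ3=240.0° → target in arm frame (0.0396, -0.1438)
  A cos θ + B sin θ = C:  0.1604·cos θ + -0.2535·sin θ = 0.0895
  θ3 = atan2(B,A) + arccos(C/0.3000) = 0.2614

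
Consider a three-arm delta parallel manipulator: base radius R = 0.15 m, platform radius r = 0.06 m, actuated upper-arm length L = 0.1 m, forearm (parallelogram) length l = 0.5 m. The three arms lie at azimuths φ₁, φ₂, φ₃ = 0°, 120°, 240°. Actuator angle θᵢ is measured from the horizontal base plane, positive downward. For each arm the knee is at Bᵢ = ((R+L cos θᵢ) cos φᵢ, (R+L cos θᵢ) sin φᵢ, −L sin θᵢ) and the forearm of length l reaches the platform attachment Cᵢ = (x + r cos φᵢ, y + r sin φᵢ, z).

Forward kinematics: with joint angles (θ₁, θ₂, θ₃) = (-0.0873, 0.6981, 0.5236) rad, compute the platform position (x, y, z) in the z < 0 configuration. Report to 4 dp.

arm 1 at φ=0.0°: e+L cos θ1 = 0.1896;  O1 = (0.1896, 0.0000, 0.0087)
φ2=120.0°: virtual centre (-0.0833, 0.1443, -0.0643), radius l
φ3=240.0°: virtual centre (-0.0883, -0.1529, -0.0500), radius l
eliminate P² terms by subtracting sphere 1 from 2 and 3
linear system: -0.5458x+0.2886y = -0.0041−-0.1460z; -0.5558x+-0.3059y = -0.0023−-0.1174z
Cramer: x(z) = 0.0059-0.2399z;  y(z) = -0.0031+0.0521z
sphere 1 gives Az²+Bz+C=0 with A=1.0603, B=0.0704, C=-0.2162;  B²−4AC=0.9218;  roots -0.4859, 0.4196;  negative root z = -0.4859
x = 0.1225, y = -0.0284

(0.1225, -0.0284, -0.4859)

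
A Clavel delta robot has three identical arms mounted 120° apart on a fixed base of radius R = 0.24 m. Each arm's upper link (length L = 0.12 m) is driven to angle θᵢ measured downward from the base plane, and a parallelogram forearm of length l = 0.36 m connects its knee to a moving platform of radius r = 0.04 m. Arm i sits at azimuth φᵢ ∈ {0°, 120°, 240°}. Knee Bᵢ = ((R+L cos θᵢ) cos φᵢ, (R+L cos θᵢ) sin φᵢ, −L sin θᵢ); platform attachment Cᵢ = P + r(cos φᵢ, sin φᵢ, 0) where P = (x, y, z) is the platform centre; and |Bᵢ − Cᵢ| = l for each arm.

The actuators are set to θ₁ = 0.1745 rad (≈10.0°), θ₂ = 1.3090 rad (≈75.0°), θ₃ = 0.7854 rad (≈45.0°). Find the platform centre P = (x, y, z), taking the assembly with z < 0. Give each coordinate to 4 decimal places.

φ1=0.0°: virtual centre (0.3182, 0.0000, -0.0208), radius l
arm 2 at φ=120.0°: ρ2 = 0.2311;  O2 = (-0.1155, 0.2001, -0.1159)
O3 = (0.2849·cos240.0°, 0.2849·sin240.0°, -0.0849) = (-0.1424, -0.2467, -0.0849)
|O₂|²−|O₁|² = -0.0348;  |O₃|²−|O₁|² = -0.0133
linear system: -0.8674x+0.4002y = -0.0348−-0.1902z; -0.9212x+-0.4934y = -0.0133−-0.1280z
Cramer: x(z) = 0.0283-0.1821z;  y(z) = -0.0258+0.0805z
into |P−O₁|² = l²: 1.0396z² + 0.1431z + -0.0445 = 0;  Δ = 0.2054;  z = -0.2868 or 0.1491 → z<0 root = -0.2868
x = 0.0805, y = -0.0489

(0.0805, -0.0489, -0.2868)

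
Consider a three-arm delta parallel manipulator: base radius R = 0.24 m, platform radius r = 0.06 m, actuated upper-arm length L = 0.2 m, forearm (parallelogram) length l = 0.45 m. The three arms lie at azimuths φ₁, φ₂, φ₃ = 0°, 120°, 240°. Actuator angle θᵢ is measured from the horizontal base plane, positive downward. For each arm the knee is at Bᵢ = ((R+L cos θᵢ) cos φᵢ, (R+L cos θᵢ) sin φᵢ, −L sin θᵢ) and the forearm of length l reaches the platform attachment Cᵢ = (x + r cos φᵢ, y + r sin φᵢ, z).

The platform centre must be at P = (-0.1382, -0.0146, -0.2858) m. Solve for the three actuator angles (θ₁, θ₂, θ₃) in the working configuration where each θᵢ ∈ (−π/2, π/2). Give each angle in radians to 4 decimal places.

φ1=0.0° → target in arm frame (-0.1382, -0.0146)
  A=0.3182, B=-0.2858, C=(l²−L²−A²−y'²−z²)/(2L)=-0.0516
  γ=atan2(-0.2858,0.3182)=-0.7318;  ψ=arccos(-0.1207)=1.6918;  θ1=γ+ψ≈0.9600
arm 2 (φ=120.0°): x'=0.0565, y'=0.1270
  A cos θ + B sin θ = C:  0.1235·cos θ + -0.2858·sin θ = 0.1236
  γ=atan2(-0.2858,0.1235)=-1.1628;  ψ=arccos(0.3969)=1.1627;  θ2=γ+ψ≈-0.0001
rotate P by −φ3: (0.0817, -0.1124, -0.2858)
  A=0.0983, B=-0.2858, C=(l²−L²−A²−y'²−z²)/(2L)=0.1463
  θ3 = atan2(B,A) + arccos(C/0.3022) = -0.1743

θ₁ = 0.9600, θ₂ = -0.0001, θ₃ = -0.1743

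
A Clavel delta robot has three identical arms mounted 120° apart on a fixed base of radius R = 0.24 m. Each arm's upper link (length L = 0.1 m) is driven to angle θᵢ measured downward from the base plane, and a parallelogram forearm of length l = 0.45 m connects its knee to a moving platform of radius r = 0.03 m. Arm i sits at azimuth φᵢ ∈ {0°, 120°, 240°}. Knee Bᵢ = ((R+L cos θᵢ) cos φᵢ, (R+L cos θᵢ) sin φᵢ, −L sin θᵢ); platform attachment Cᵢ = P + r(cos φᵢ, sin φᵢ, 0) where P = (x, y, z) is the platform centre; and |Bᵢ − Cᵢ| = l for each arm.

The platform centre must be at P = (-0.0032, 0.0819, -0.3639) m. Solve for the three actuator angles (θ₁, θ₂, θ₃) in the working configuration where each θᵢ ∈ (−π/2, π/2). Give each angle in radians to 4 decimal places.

arm 1 (φ=0.0°): x'=-0.0032, y'=0.0819
  A cos θ + B sin θ = C:  0.2132·cos θ + -0.3639·sin θ = 0.0396
  γ=atan2(-0.3639,0.2132)=-1.0408;  ψ=arccos(0.0938)=1.4768;  θ1=γ+ψ≈0.4360
φ2=120.0° → target in arm frame (0.0725, -0.0382)
  A cos θ + B sin θ = C:  0.1375·cos θ + -0.3639·sin θ = 0.1986
  √(A²+B²)=0.3890;  θ2 = -1.2096+1.0350 ≈ -0.1746
rotate P by −φ3: (-0.0693, -0.0437, -0.3639)
  A=0.2793, B=-0.3639, C=(l²−L²−A²−y'²−z²)/(2L)=-0.0993
  θ3 = atan2(B,A) + arccos(C/0.4587) = 0.8728

θ₁ = 0.4360, θ₂ = -0.1746, θ₃ = 0.8728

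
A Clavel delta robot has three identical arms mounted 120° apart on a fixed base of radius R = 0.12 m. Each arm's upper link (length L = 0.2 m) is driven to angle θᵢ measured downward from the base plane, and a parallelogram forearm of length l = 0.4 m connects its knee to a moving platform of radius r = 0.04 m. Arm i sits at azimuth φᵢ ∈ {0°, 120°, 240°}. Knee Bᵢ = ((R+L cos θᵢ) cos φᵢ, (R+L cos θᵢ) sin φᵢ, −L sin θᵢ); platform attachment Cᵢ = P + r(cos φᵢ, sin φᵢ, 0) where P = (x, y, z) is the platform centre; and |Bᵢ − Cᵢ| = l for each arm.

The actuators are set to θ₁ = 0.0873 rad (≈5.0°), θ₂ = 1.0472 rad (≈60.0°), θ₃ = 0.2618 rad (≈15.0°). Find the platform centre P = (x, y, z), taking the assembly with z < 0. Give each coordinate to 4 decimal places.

(0.1103, -0.1409, -0.3515)

φ1=0.0°: virtual centre (0.2792, 0.0000, -0.0174), radius l
φ2=120.0°: virtual centre (-0.0900, 0.1559, -0.1732), radius l
arm 3 at φ=240.0°: e+L cos θ3 = 0.2732;  O3 = (-0.1366, -0.2366, -0.0518)
eliminate P² terms by subtracting sphere 1 from 2 and 3
linear system: -0.7385x+0.3118y = -0.0159−-0.3115z; -0.8317x+-0.4732y = -0.0010−-0.0687z
Cramer: x(z) = 0.0128-0.2773z;  y(z) = -0.0205+0.3424z
quadratic in z: (1.1941)z²+(0.1686)z+(-0.0883)=0, √Δ=0.6710 → z ∈ {-0.3515, 0.2104}; z = -0.3515 (taking z<0)
x = 0.1103, y = -0.1409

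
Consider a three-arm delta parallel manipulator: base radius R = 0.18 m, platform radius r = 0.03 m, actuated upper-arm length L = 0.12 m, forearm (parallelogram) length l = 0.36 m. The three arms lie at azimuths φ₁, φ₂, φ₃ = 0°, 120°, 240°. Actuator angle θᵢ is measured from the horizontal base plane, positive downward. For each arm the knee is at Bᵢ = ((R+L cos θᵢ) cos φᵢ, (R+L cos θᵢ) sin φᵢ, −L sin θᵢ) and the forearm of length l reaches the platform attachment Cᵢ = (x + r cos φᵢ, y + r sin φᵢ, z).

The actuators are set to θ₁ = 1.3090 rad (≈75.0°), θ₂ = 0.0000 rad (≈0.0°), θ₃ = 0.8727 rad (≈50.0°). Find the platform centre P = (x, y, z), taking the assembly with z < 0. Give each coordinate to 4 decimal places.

arm 1 at φ=0.0°: e+L cos θ1 = 0.1811;  O1 = (0.1811, 0.0000, -0.1159)
φ2=120.0°: virtual centre (-0.1350, 0.2338, 0.0000), radius l
φ3=240.0°: virtual centre (-0.1136, -0.1967, -0.0919), radius l
eliminate P² terms by subtracting sphere 1 from 2 and 3
[-0.6321 0.4677 0.2318]·P = 0.0267;  [-0.5892 -0.3934 0.0480]·P = 0.0138
det = 0.5242;  x = -0.0324+0.2168z,  y = 0.0133+-0.2027z
sphere 1 gives Az²+Bz+C=0 with A=1.0881, B=0.1339, C=-0.0704;  B²−4AC=0.3245;  roots -0.3233, 0.2002;  negative root z = -0.3233
x = -0.1024, y = 0.0789

(-0.1024, 0.0789, -0.3233)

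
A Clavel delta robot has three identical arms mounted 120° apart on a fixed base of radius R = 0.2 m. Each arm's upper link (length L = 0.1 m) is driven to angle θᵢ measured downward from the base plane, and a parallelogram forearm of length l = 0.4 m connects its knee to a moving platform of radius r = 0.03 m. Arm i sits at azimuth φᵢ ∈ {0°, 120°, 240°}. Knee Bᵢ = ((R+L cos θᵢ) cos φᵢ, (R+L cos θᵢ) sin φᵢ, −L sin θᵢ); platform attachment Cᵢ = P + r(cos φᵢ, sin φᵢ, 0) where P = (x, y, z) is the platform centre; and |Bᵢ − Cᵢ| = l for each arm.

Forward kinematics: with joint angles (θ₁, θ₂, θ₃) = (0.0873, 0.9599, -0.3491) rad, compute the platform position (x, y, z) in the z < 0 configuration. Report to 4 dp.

arm 1 at φ=0.0°: (R−r)+L cos θ1 = 0.2696;  centre 1 = (0.2696, 0.0000, -0.0087)
arm 2 at φ=120.0°: (R−r)+L cos θ2 = 0.2274;  centre 2 = (-0.1137, 0.1969, -0.0819)
φ3=240.0°: virtual centre (-0.1320, -0.2286, 0.0342), radius l
|centre ₂|²−|centre ₁|² = -0.0144;  |centre ₃|²−|centre ₁|² = -0.0019
plane₁₂: -0.7666x+0.3938y+-0.1464z = -0.0144
det = 0.6668;  x = 0.0110+-0.0497z,  y = -0.0151+0.2750z
into |P−centre ₁|² = l²: 1.0781z² + 0.0348z + -0.0928 = 0;  Δ = 0.4014;  z = -0.3100 or 0.2777 → z<0 root = -0.3100
x = 0.0264, y = -0.1004

(0.0264, -0.1004, -0.3100)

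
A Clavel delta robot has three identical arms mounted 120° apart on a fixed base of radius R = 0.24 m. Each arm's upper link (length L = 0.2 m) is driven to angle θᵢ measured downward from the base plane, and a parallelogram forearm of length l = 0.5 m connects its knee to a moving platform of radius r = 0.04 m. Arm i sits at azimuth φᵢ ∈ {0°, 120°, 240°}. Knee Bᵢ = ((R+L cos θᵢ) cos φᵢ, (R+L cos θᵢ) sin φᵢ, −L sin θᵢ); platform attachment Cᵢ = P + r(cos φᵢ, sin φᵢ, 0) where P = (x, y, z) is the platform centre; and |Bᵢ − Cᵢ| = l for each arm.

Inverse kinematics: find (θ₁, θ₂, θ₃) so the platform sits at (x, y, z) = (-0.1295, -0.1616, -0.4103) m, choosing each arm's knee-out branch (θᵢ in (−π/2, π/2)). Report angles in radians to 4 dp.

θ₁ = 1.1344, θ₂ = 0.9600, θ₃ = -0.2617

rotate P by −φ1: (-0.1295, -0.1616, -0.4103)
  A=0.3295, B=-0.4103, C=(l²−L²−A²−y'²−z²)/(2L)=-0.2326
  γ=atan2(-0.4103,0.3295)=-0.8942;  ψ=arccos(-0.4420)=2.0286;  θ1=γ+ψ≈1.1344
arm 2 (φ=120.0°): x'=-0.0752, y'=0.1930
  A cos θ + B sin θ = C:  0.2752·cos θ + -0.4103·sin θ = -0.1783
  θ2 = atan2(B,A) + arccos(C/0.4940) = 0.9600
arm 3 (φ=240.0°): x'=0.2047, y'=-0.0314
  A cos θ + B sin θ = C:  -0.0047·cos θ + -0.4103·sin θ = 0.1016
  γ=atan2(-0.4103,-0.0047)=-1.5823;  ψ=arccos(0.2477)=1.3205;  θ3=γ+ψ≈-0.2617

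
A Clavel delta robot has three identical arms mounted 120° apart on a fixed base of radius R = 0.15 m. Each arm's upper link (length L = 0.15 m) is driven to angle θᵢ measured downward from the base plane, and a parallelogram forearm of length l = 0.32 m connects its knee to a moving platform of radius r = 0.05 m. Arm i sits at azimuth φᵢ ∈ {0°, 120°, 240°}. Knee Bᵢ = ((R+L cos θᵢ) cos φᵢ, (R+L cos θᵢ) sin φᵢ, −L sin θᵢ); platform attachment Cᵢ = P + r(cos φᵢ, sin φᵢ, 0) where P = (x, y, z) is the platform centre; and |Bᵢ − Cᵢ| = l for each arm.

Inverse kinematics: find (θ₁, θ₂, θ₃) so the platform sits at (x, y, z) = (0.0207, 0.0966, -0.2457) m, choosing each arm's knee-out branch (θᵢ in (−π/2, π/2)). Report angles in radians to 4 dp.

φ1=0.0° → target in arm frame (0.0207, 0.0966)
  A=0.0793, B=-0.2457, C=(l²−L²−A²−y'²−z²)/(2L)=0.0130
  θ1 = atan2(B,A) + arccos(C/0.2582) = 0.2617
φ2=120.0° → target in arm frame (0.0733, -0.0662)
  A cos θ + B sin θ = C:  0.0267·cos θ + -0.2457·sin θ = 0.0481
  θ2 = atan2(B,A) + arccos(C/0.2471) = -0.0877
φ3=240.0° → target in arm frame (-0.0940, -0.0304)
  A cos θ + B sin θ = C:  0.1940·cos θ + -0.2457·sin θ = -0.0634
  √(A²+B²)=0.3131;  θ3 = -0.9024+1.7748 ≈ 0.8724

θ₁ = 0.2617, θ₂ = -0.0877, θ₃ = 0.8724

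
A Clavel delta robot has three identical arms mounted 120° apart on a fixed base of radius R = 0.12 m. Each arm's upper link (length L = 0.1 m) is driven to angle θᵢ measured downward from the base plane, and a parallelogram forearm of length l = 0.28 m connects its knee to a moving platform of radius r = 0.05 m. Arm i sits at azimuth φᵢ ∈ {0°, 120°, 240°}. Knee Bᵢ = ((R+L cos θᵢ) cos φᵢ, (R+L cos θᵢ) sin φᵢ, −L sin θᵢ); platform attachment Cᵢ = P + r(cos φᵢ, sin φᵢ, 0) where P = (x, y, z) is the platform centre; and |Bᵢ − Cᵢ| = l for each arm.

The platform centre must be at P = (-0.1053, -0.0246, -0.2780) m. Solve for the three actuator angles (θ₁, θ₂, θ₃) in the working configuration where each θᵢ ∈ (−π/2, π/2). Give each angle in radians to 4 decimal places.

arm 1 (φ=0.0°): x'=-0.1053, y'=-0.0246
  A=0.1753, B=-0.2780, C=(l²−L²−A²−y'²−z²)/(2L)=-0.2011
  √(A²+B²)=0.3287;  θ1 = -1.0082+2.2292 ≈ 1.2210
rotate P by −φ2: (0.0313, 0.1035, -0.2780)
  A cos θ + B sin θ = C:  0.0387·cos θ + -0.2780·sin θ = -0.1054
  θ2 = atan2(B,A) + arccos(C/0.2807) = 0.5233
rotate P by −φ3: (0.0740, -0.0789, -0.2780)
  e−x'=-0.0040;  (l²−L²−(e−x')²−y'²−z²)/2L = -0.0756
  θ3 = atan2(B,A) + arccos(C/0.2780) = 0.2612

θ₁ = 1.2210, θ₂ = 0.5233, θ₃ = 0.2612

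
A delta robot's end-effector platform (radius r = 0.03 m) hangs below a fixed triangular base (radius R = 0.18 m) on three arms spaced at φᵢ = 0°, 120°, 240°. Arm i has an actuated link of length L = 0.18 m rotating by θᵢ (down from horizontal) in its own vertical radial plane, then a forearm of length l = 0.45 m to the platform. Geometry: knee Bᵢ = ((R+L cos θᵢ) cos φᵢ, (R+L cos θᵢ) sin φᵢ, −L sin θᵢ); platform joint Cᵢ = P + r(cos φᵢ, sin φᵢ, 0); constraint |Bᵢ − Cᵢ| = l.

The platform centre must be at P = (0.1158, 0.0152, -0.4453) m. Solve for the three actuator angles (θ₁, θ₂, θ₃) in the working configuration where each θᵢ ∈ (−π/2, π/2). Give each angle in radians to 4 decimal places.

φ1=0.0° → target in arm frame (0.1158, 0.0152)
  A=0.0342, B=-0.4453, C=(l²−L²−A²−y'²−z²)/(2L)=-0.0822
  √(A²+B²)=0.4466;  θ1 = -1.4941+1.7559 ≈ 0.2618
rotate P by −φ2: (-0.0447, -0.1079, -0.4453)
  A cos θ + B sin θ = C:  0.1947·cos θ + -0.4453·sin θ = -0.2160
  θ2 = atan2(B,A) + arccos(C/0.4860) = 0.8727
arm 3 (φ=240.0°): x'=-0.0711, y'=0.0927
  e−x'=0.2211;  (l²−L²−(e−x')²−y'²−z²)/2L = -0.2379
  θ3 = atan2(B,A) + arccos(C/0.4972) = 0.9598

θ₁ = 0.2618, θ₂ = 0.8727, θ₃ = 0.9598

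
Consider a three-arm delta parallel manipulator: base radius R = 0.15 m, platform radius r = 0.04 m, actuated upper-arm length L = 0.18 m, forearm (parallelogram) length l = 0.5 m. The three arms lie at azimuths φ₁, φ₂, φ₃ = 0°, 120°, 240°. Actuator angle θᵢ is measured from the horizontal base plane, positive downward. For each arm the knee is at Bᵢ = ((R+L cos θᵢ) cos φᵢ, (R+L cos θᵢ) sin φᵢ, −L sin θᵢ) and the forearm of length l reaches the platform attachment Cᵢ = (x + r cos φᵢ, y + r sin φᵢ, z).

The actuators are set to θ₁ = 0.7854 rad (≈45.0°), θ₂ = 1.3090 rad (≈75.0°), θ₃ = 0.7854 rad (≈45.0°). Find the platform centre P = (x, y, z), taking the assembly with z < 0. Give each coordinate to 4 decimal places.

(0.0655, -0.1134, -0.5829)

O1 = (0.2373·cos0.0°, 0.2373·sin0.0°, -0.1273) = (0.2373, 0.0000, -0.1273)
arm 2 at φ=120.0°: e+L cos θ2 = 0.1566;  O2 = (-0.0783, 0.1356, -0.1739)
O3 = (0.2373·cos240.0°, 0.2373·sin240.0°, -0.1273) = (-0.1186, -0.2055, -0.1273)
|O₂|²−|O₁|² = -0.0178;  |O₃|²−|O₁|² = 0.0000
[-0.6311 0.2712 -0.0932]·P = -0.0178;  [-0.7118 -0.4110 0.0000]·P = 0.0000
Cramer: x(z) = 0.0161-0.0846z;  y(z) = -0.0279+0.1466z
sphere 1 gives Az²+Bz+C=0 with A=1.0287, B=0.2838, C=-0.1841;  B²−4AC=0.8381;  roots -0.5829, 0.3070;  negative root z = -0.5829
x = 0.0655, y = -0.1134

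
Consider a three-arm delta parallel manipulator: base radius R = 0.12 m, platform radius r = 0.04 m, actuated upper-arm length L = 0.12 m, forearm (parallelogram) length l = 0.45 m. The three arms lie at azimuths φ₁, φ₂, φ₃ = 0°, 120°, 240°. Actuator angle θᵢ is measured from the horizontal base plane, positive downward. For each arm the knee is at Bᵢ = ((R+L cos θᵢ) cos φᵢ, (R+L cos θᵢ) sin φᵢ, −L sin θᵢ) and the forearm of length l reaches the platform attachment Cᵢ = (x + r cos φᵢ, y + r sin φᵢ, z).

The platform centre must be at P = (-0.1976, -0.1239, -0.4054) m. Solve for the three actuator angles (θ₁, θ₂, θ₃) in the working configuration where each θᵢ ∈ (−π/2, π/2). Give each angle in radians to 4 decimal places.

θ₁ = 1.2219, θ₂ = 0.6108, θ₃ = -0.2616

φ1=0.0° → target in arm frame (-0.1976, -0.1239)
  A cos θ + B sin θ = C:  0.2776·cos θ + -0.4054·sin θ = -0.2861
  √(A²+B²)=0.4913;  θ1 = -0.9704+2.1923 ≈ 1.2219
rotate P by −φ2: (-0.0085, 0.2331, -0.4054)
  e−x'=0.0885;  (l²−L²−(e−x')²−y'²−z²)/2L = -0.1600
  θ2 = atan2(B,A) + arccos(C/0.4149) = 0.6108
arm 3 (φ=240.0°): x'=0.2061, y'=-0.1092
  e−x'=-0.1261;  (l²−L²−(e−x')²−y'²−z²)/2L = -0.0170
  γ=atan2(-0.4054,-0.1261)=-1.8724;  ψ=arccos(-0.0399)=1.6108;  θ3=γ+ψ≈-0.2616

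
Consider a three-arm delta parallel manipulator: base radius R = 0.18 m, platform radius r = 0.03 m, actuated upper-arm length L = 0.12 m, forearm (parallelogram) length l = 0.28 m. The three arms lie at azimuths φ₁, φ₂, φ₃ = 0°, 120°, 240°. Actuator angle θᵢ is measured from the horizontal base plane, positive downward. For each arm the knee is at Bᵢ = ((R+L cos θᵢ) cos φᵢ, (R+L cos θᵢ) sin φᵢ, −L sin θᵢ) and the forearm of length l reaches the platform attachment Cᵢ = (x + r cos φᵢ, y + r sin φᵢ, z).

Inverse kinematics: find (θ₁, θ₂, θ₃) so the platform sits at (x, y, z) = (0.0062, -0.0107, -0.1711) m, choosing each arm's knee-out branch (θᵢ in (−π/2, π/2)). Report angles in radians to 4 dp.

φ1=0.0° → target in arm frame (0.0062, -0.0107)
  A cos θ + B sin θ = C:  0.1438·cos θ + -0.1711·sin θ = 0.0580
  √(A²+B²)=0.2235;  θ1 = -0.8719+1.3081 ≈ 0.4362
φ2=120.0° → target in arm frame (-0.0124, 0.0000)
  A=0.1624, B=-0.1711, C=(l²−L²−A²−y'²−z²)/(2L)=0.0348
  γ=atan2(-0.1711,0.1624)=-0.8116;  ψ=arccos(0.1477)=1.4225;  θ2=γ+ψ≈0.6110
arm 3 (φ=240.0°): x'=0.0062, y'=0.0107
  e−x'=0.1438;  (l²−L²−(e−x')²−y'²−z²)/2L = 0.0580
  √(A²+B²)=0.2235;  θ3 = -0.8718+1.3083 ≈ 0.4365

θ₁ = 0.4362, θ₂ = 0.6110, θ₃ = 0.4365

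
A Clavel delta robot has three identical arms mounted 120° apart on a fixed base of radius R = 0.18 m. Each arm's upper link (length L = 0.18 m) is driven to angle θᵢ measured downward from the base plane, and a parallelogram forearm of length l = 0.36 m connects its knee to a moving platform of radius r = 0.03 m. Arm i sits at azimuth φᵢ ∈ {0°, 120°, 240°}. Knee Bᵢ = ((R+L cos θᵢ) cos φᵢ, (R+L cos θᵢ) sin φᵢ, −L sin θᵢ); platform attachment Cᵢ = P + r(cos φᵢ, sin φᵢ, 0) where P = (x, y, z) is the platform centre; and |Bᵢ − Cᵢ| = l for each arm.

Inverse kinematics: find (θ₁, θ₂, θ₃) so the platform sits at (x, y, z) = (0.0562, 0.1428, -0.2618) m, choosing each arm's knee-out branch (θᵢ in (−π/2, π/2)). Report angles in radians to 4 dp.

φ1=0.0° → target in arm frame (0.0562, 0.1428)
  A cos θ + B sin θ = C:  0.0938·cos θ + -0.2618·sin θ = -0.0015
  θ1 = atan2(B,A) + arccos(C/0.2781) = 0.3493
arm 2 (φ=120.0°): x'=0.0956, y'=-0.1201
  A=0.0544, B=-0.2618, C=(l²−L²−A²−y'²−z²)/(2L)=0.0313
  √(A²+B²)=0.2674;  θ2 = -1.3658+1.4533 ≈ 0.0875
arm 3 (φ=240.0°): x'=-0.1518, y'=-0.0227
  A=0.3018, B=-0.2618, C=(l²−L²−A²−y'²−z²)/(2L)=-0.1748
  γ=atan2(-0.2618,0.3018)=-0.7146;  ψ=arccos(-0.4375)=2.0236;  θ3=γ+ψ≈1.3090

θ₁ = 0.3493, θ₂ = 0.0875, θ₃ = 1.3090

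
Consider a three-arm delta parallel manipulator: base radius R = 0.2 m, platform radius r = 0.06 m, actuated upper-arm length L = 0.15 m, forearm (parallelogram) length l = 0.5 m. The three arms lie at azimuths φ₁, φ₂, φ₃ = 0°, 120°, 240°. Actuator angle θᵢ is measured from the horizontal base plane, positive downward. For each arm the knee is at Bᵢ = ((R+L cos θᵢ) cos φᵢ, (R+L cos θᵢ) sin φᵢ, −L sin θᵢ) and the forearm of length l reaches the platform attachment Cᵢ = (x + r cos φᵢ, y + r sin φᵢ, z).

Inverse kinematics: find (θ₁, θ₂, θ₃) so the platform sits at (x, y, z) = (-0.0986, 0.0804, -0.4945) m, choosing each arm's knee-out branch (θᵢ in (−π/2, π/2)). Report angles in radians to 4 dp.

θ₁ = 0.9597, θ₂ = 0.1744, θ₃ = 0.6981

rotate P by −φ1: (-0.0986, 0.0804, -0.4945)
  A cos θ + B sin θ = C:  0.2386·cos θ + -0.4945·sin θ = -0.2681
  θ1 = atan2(B,A) + arccos(C/0.5491) = 0.9597
φ2=120.0° → target in arm frame (0.1189, 0.0452)
  A cos θ + B sin θ = C:  0.0211·cos θ + -0.4945·sin θ = -0.0651
  θ2 = atan2(B,A) + arccos(C/0.4949) = 0.1744
rotate P by −φ3: (-0.0203, -0.1256, -0.4945)
  e−x'=0.1603;  (l²−L²−(e−x')²−y'²−z²)/2L = -0.1950
  θ3 = atan2(B,A) + arccos(C/0.5198) = 0.6981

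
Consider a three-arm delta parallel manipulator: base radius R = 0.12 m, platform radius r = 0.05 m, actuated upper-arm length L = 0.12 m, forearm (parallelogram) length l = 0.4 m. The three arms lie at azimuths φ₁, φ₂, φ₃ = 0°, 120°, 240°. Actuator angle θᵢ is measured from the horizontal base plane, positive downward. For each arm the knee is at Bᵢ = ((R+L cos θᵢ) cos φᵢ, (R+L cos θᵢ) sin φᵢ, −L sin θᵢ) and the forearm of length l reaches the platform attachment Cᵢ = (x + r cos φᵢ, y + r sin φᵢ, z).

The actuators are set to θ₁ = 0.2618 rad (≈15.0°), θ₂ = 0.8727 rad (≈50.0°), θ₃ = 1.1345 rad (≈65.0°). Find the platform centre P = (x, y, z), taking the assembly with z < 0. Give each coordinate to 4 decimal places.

(0.1329, 0.0464, -0.4248)

S1 = (0.1859·cos0.0°, 0.1859·sin0.0°, -0.0311) = (0.1859, 0.0000, -0.0311)
φ2=120.0°: virtual centre (-0.0736, 0.1274, -0.0919), radius l
arm 3 at φ=240.0°: (R−r)+L cos θ3 = 0.1207;  S3 = (-0.0604, -0.1045, -0.1088)
|S₂|²−|S₁|² = -0.0054;  |S₃|²−|S₁|² = -0.0091
plane₁₂: -0.5190x+0.2548y+-0.1217z = -0.0054
Cramer: x(z) = 0.0148-0.2780z;  y(z) = 0.0088-0.0884z
quadratic in z: (1.0851)z²+(0.1557)z+(-0.1297)=0, √Δ=0.7662 → z ∈ {-0.4248, 0.2813}; z = -0.4248 (taking z<0)
x = 0.1329, y = 0.0464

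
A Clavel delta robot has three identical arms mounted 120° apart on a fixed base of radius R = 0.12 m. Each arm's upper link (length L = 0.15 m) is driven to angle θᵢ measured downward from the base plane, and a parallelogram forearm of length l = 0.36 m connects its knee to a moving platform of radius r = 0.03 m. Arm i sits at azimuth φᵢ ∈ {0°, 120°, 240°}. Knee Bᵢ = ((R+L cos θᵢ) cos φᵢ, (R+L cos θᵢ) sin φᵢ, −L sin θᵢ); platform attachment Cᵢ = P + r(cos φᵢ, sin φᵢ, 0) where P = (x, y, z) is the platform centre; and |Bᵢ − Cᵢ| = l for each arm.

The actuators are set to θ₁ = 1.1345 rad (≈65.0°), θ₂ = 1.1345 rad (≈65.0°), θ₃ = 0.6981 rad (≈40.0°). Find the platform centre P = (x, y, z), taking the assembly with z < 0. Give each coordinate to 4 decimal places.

centre 1 = (0.1534·cos0.0°, 0.1534·sin0.0°, -0.1359) = (0.1534, 0.0000, -0.1359)
arm 2 at φ=120.0°: e+L cos θ2 = 0.1534;  centre 2 = (-0.0767, 0.1328, -0.1359)
φ3=240.0°: virtual centre (-0.1025, -0.1775, -0.0964), radius l
eliminate P² terms by subtracting sphere 1 from 2 and 3
linear system: -0.4602x+0.2657y = 0.0000−0.0000z; -0.5117x+-0.3549y = 0.0093−0.0791z
Cramer: x(z) = -0.0082+0.0702z;  y(z) = -0.0143+0.1216z
into |P−centre ₁|² = l²: 1.0197z² + 0.2457z + -0.0848 = 0;  Δ = 0.4062;  z = -0.4330 or 0.1920 → z<0 root = -0.4330
x = -0.0386, y = -0.0669

(-0.0386, -0.0669, -0.4330)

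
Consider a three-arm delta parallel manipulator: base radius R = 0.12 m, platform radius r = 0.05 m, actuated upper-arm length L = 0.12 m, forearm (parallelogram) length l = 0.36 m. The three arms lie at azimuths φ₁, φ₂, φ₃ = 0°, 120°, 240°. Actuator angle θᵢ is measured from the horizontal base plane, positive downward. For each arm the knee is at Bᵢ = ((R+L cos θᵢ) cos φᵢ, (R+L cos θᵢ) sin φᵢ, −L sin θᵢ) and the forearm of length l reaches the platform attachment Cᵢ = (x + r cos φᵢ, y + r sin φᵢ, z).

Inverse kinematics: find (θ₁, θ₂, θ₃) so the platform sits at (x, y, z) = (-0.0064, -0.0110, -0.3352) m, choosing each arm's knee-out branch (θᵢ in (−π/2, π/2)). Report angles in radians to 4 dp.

arm 1 (φ=0.0°): x'=-0.0064, y'=-0.0110
  A=0.0764, B=-0.3352, C=(l²−L²−A²−y'²−z²)/(2L)=-0.0130
  √(A²+B²)=0.3438;  θ1 = -1.3467+1.6086 ≈ 0.2619
rotate P by −φ2: (-0.0063, 0.0110, -0.3352)
  A=0.0763, B=-0.3352, C=(l²−L²−A²−y'²−z²)/(2L)=-0.0129
  θ2 = atan2(B,A) + arccos(C/0.3438) = 0.2615
arm 3 (φ=240.0°): x'=0.0127, y'=0.0000
  A=0.0573, B=-0.3352, C=(l²−L²−A²−y'²−z²)/(2L)=-0.0018
  √(A²+B²)=0.3401;  θ3 = -1.4016+1.5762 ≈ 0.1746

θ₁ = 0.2619, θ₂ = 0.2615, θ₃ = 0.1746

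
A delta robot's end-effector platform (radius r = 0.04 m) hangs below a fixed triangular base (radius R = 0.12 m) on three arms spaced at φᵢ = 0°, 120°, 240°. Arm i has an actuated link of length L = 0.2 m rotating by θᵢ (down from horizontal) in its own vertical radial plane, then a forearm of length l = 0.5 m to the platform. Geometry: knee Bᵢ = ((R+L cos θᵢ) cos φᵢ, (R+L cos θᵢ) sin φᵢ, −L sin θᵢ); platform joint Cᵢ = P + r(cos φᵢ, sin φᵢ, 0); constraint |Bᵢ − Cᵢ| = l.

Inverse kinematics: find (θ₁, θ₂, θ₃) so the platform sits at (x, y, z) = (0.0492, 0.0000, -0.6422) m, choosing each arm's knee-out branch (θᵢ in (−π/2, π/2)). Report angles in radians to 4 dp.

arm 1 (φ=0.0°): x'=0.0492, y'=0.0000
  A=0.0308, B=-0.6422, C=(l²−L²−A²−y'²−z²)/(2L)=-0.5084
  θ1 = atan2(B,A) + arccos(C/0.6429) = 0.9600
arm 2 (φ=120.0°): x'=-0.0246, y'=-0.0426
  e−x'=0.1046;  (l²−L²−(e−x')²−y'²−z²)/2L = -0.5379
  γ=atan2(-0.6422,0.1046)=-1.4093;  ψ=arccos(-0.8268)=2.5441;  θ2=γ+ψ≈1.1348
rotate P by −φ3: (-0.0246, 0.0426, -0.6422)
  e−x'=0.1046;  (l²−L²−(e−x')²−y'²−z²)/2L = -0.5379
  θ3 = atan2(B,A) + arccos(C/0.6507) = 1.1348

θ₁ = 0.9600, θ₂ = 1.1348, θ₃ = 1.1348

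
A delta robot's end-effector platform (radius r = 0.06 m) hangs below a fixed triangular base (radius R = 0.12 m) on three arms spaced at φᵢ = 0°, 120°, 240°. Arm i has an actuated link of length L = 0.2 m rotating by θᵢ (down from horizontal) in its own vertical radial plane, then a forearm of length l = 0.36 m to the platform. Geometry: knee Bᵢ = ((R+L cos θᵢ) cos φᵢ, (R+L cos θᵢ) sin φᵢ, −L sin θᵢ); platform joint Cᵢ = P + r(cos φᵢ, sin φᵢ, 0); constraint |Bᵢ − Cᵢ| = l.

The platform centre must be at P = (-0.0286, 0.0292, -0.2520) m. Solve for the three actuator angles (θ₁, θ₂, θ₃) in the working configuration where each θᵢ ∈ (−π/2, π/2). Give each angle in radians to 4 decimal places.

rotate P by −φ1: (-0.0286, 0.0292, -0.2520)
  A=0.0886, B=-0.2520, C=(l²−L²−A²−y'²−z²)/(2L)=0.0435
  θ1 = atan2(B,A) + arccos(C/0.2671) = 0.1746
φ2=120.0° → target in arm frame (0.0396, 0.0102)
  e−x'=0.0204;  (l²−L²−(e−x')²−y'²−z²)/2L = 0.0639
  γ=atan2(-0.2520,0.0204)=-1.4900;  ψ=arccos(0.2529)=1.3151;  θ2=γ+ψ≈-0.1749
rotate P by −φ3: (-0.0110, -0.0394, -0.2520)
  e−x'=0.0710;  (l²−L²−(e−x')²−y'²−z²)/2L = 0.0488
  θ3 = atan2(B,A) + arccos(C/0.2618) = 0.0872

θ₁ = 0.1746, θ₂ = -0.1749, θ₃ = 0.0872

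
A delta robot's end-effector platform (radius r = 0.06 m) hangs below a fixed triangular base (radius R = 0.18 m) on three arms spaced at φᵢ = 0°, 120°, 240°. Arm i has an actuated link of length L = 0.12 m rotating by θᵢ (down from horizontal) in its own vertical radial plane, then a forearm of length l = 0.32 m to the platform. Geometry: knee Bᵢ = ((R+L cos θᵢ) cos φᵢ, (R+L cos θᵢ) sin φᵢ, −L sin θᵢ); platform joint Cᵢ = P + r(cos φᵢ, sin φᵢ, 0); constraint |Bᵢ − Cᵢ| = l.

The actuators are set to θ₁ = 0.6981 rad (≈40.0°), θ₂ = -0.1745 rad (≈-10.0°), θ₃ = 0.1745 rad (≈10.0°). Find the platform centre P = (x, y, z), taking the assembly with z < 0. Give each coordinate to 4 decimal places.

(-0.0646, 0.0239, -0.2364)

S1 = (0.2119·cos0.0°, 0.2119·sin0.0°, -0.0771) = (0.2119, 0.0000, -0.0771)
S2 = (0.2382·cos120.0°, 0.2382·sin120.0°, 0.0208) = (-0.1191, 0.2063, 0.0208)
arm 3 at φ=240.0°: e+L cos θ3 = 0.2382;  S3 = (-0.1191, -0.2063, -0.0208)
eliminate P² terms by subtracting sphere 1 from 2 and 3
linear system: -0.6620x+0.4125y = 0.0063−0.1959z; -0.6620x+-0.4125y = 0.0063−0.1126z
det = 0.5462;  x = -0.0095+0.2330z,  y = 0.0000+-0.1010z
into |P−S₁|² = l²: 1.0645z² + 0.0511z + -0.0474 = 0;  Δ = 0.2045;  z = -0.2364 or 0.1884 → z<0 root = -0.2364
x = -0.0646, y = 0.0239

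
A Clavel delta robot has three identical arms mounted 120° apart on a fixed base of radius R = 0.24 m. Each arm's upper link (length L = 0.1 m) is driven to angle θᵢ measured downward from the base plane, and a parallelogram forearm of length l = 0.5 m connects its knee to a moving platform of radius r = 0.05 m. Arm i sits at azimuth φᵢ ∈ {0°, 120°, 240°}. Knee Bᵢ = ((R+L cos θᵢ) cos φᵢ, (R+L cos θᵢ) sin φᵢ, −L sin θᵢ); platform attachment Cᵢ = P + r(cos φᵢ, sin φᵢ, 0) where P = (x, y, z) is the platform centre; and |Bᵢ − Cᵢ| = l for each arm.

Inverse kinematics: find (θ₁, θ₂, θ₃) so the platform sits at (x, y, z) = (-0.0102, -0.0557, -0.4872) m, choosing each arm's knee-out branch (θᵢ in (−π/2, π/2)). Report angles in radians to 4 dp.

θ₁ = 0.7850, θ₂ = 0.9598, θ₃ = 0.4363

φ1=0.0° → target in arm frame (-0.0102, -0.0557)
  e−x'=0.2002;  (l²−L²−(e−x')²−y'²−z²)/2L = -0.2027
  θ1 = atan2(B,A) + arccos(C/0.5267) = 0.7850
rotate P by −φ2: (-0.0431, 0.0367, -0.4872)
  A=0.2331, B=-0.4872, C=(l²−L²−A²−y'²−z²)/(2L)=-0.2653
  √(A²+B²)=0.5401;  θ2 = -1.1245+2.0843 ≈ 0.9598
φ3=240.0° → target in arm frame (0.0533, 0.0190)
  e−x'=0.1367;  (l²−L²−(e−x')²−y'²−z²)/2L = -0.0820
  √(A²+B²)=0.5060;  θ3 = -1.2973+1.7336 ≈ 0.4363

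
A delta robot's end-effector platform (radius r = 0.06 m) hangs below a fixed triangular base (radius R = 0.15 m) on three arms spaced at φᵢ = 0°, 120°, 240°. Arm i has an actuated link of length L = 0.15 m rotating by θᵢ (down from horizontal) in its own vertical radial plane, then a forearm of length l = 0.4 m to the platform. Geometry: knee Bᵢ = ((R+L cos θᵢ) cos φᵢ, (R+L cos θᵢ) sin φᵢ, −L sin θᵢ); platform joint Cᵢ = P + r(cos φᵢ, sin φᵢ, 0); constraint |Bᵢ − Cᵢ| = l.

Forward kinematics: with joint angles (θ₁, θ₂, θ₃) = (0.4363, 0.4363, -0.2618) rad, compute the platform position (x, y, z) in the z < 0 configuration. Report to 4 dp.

φ1=0.0°: virtual centre (0.2259, 0.0000, -0.0634), radius l
arm 2 at φ=120.0°: e+L cos θ2 = 0.2259;  centre 2 = (-0.1130, 0.1957, -0.0634)
φ3=240.0°: virtual centre (-0.1174, -0.2034, 0.0388), radius l
subtract pairs → two planes through P
plane₁₂: -0.6778x+0.3914y+0.0000z = 0.0000
det = 0.5445;  x = -0.0012+0.1469z,  y = -0.0020+0.2545z
sphere 1 gives Az²+Bz+C=0 with A=1.0863, B=0.0590, C=-0.1044;  B²−4AC=0.4571;  roots -0.3384, 0.2840;  negative root z = -0.3384
x = -0.0509, y = -0.0881

(-0.0509, -0.0881, -0.3384)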